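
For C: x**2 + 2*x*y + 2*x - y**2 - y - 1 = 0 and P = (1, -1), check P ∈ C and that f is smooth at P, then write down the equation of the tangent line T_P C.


Tangent line at P: 2*x + 3*y + 1 = 0.

Step 1: f(1, -1) = 0, so P lies on C.
Step 2: partial derivatives
  f_x(x, y) = 2*x + 2*y + 2, f_y(x, y) = 2*x - 2*y - 1.
  f_x(P) = 2, f_y(P) = 3 (gradient nonzero, so P is smooth).
Step 3: tangent line at P: 2·(x − 1) + 3·(y − -1) = 0.
Expanding: 2*x + 3*y + 1 = 0.


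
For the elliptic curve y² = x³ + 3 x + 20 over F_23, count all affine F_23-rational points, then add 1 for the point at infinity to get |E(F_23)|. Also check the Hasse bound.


Affine points = {(1, 1), (1, 22), (4, 2), (4, 21), (6, 1), (6, 22), (7, 4), (7, 19), (8, 2), (8, 21), (11, 2), (11, 21), (12, 6), (12, 17), (13, 5), (13, 18), (14, 0), (15, 6), (15, 17), (16, 1), (16, 22), (17, 4), (17, 19), (18, 8), (18, 15), (19, 6), (19, 17), (21, 11), (21, 12), (22, 4), (22, 19)}; affine count = 31; |E(F_23)| = 32.

Discriminant check: Δ ∝ 4a³ + 27b² = 4·3³ + 27·20² = 4·27 + 27·400 ≡ 6 (mod 23). Nonzero ⇒ E is nonsingular.
For each x ∈ F_23, compute rhs = x³ + 3·x + 20 mod 23, then count y ∈ F_23 with y² ≡ rhs.
  x = 0: rhs = 20, matching y values: none (0 points).
  x = 1: rhs = 1, matching y values: 1, 22 (2 points).
  x = 2: rhs = 11, matching y values: none (0 points).
  x = 3: rhs = 10, matching y values: none (0 points).
  x = 4: rhs = 4, matching y values: 2, 21 (2 points).
  x = 5: rhs = 22, matching y values: none (0 points).
  x = 6: rhs = 1, matching y values: 1, 22 (2 points).
  x = 7: rhs = 16, matching y values: 4, 19 (2 points).
  x = 8: rhs = 4, matching y values: 2, 21 (2 points).
  x = 9: rhs = 17, matching y values: none (0 points).
  x = 10: rhs = 15, matching y values: none (0 points).
  x = 11: rhs = 4, matching y values: 2, 21 (2 points).
  x = 12: rhs = 13, matching y values: 6, 17 (2 points).
  x = 13: rhs = 2, matching y values: 5, 18 (2 points).
  x = 14: rhs = 0, matching y values: 0 (1 points).
  x = 15: rhs = 13, matching y values: 6, 17 (2 points).
  x = 16: rhs = 1, matching y values: 1, 22 (2 points).
  x = 17: rhs = 16, matching y values: 4, 19 (2 points).
  x = 18: rhs = 18, matching y values: 8, 15 (2 points).
  x = 19: rhs = 13, matching y values: 6, 17 (2 points).
  x = 20: rhs = 7, matching y values: none (0 points).
  x = 21: rhs = 6, matching y values: 11, 12 (2 points).
  x = 22: rhs = 16, matching y values: 4, 19 (2 points).
Total affine count: 31.
Full point count |E(F_23)| = 31 + 1 = 32.
Hasse bound: |32 − (23+1)| = |8| = 8 ≤ 2√23 ≈ 9.5917 ✓.


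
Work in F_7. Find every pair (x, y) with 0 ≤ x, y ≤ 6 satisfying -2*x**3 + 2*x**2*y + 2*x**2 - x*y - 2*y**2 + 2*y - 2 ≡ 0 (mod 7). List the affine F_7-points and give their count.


Affine F_7-points: {(0, 3), (0, 5), (1, 6), (4, 0), (4, 1)}; count = 5.

For each of the 49 pairs (x, y) ∈ F_7², evaluate f(x, y) mod 7. Record the zeros.
  x = 0: [0↦5, 1↦5, 2↦1, 3↦0, 4↦2, 5↦0, 6↦1]  zeros at y ∈ {3, 5}
  x = 1: [0↦5, 1↦6, 2↦3, 3↦3, 4↦6, 5↦5, 6↦0]  zeros at y ∈ {6}
  x = 2: [0↦4, 1↦3, 2↦5, 3↦3, 4↦4, 5↦1, 6↦1]  zeros at y ∈ ∅
  x = 3: [0↦4, 1↦5, 2↦2, 3↦2, 4↦5, 5↦4, 6↦6]  zeros at y ∈ ∅
  x = 4: [0↦0, 1↦0, 2↦3, 3↦2, 4↦4, 5↦2, 6↦3]  zeros at y ∈ {0, 1}
  x = 5: [0↦1, 1↦4, 2↦3, 3↦5, 4↦3, 5↦4, 6↦1]  zeros at y ∈ ∅
  x = 6: [0↦2, 1↦5, 2↦4, 3↦6, 4↦4, 5↦5, 6↦2]  zeros at y ∈ ∅
Collecting zeros: affine points = {(0, 3), (0, 5), (1, 6), (4, 0), (4, 1)}.
Total count |C(F_7)_aff| = 5.


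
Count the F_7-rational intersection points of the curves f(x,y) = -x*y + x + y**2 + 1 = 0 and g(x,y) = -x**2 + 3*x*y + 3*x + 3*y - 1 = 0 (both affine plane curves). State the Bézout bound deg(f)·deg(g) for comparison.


Common zeros: ∅; count = 0; Bézout bound = 4.

deg(f) = 2, deg(g) = 2, so Bézout bound = 4.
Scan x ∈ F_7. For each x, list the y ∈ F_7 with f(x, y) ≡ 0 and those with g(x, y) ≡ 0 (mod 7); the common zeros in that column are the intersection.
  x = 0: f ≡ 0 at y ∈ ∅; g ≡ 0 at y ∈ {5}; common: ∅.
  x = 1: f ≡ 0 at y ∈ {4}; g ≡ 0 at y ∈ {1}; common: ∅.
  x = 2: f ≡ 0 at y ∈ ∅; g ≡ 0 at y ∈ {3}; common: ∅.
  x = 3: f ≡ 0 at y ∈ {5}; g ≡ 0 at y ∈ {3}; common: ∅.
  x = 4: f ≡ 0 at y ∈ ∅; g ≡ 0 at y ∈ {5}; common: ∅.
  x = 5: f ≡ 0 at y ∈ {2, 3}; g ≡ 0 at y ∈ {1}; common: ∅.
  x = 6: f ≡ 0 at y ∈ {0, 6}; g ≡ 0 at y ∈ ∅; common: ∅.
Collecting: common zeros = ∅, so the count is 0.
Comparison with the Bézout bound: 0 ≤ 4 = deg(f)·deg(g), as expected for curves with no common component (the affine F_7-count falls short of the bound because intersections may lie at infinity, over extension fields, or carry multiplicity).


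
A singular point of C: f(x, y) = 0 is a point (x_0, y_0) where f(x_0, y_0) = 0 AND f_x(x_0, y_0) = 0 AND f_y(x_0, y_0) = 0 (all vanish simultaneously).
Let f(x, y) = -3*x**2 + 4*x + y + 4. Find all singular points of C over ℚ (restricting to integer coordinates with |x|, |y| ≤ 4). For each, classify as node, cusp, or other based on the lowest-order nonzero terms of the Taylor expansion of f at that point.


No singular points in the scanned grid; C is smooth there.

Compute partial derivatives:
  f_x = 4 - 6*x.
  f_y = 1.
f_y = 1 is a nonzero constant, so f_y never vanishes: no point (x, y) can satisfy f = f_x = f_y = 0. In particular no (x, y) ∈ {−4, ..., 4}² is singular; the curve is smooth.


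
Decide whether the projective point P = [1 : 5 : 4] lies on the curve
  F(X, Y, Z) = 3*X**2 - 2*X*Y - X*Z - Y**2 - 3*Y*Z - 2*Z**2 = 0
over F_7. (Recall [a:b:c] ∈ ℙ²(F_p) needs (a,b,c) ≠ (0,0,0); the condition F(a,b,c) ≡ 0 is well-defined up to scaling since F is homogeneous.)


F(1,5,4) ≡ 5 (mod 7); P is NOT on the curve.

Evaluate F(1, 5, 4) term-by-term (mod 7).
  3*X**2 ↦ 3·1·1·1 = 3
  -2*X*Y ↦ -2·1·5·1 = -10
  -X*Z ↦ -1·1·1·4 = -4
  -Y**2 ↦ -1·1·25·1 = -25
  -3*Y*Z ↦ -3·1·5·4 = -60
  -2*Z**2 ↦ -2·1·1·16 = -32
Sum: F(1, 5, 4) = (3) + (-10) + (-4) + (-25) + (-60) + (-32) = -128.
Reducing mod 7: -128 ≡ 5 (mod 7).
Since F(a, b, c) ≡ 5 ≠ 0 (mod 7), P does NOT lie on the curve.


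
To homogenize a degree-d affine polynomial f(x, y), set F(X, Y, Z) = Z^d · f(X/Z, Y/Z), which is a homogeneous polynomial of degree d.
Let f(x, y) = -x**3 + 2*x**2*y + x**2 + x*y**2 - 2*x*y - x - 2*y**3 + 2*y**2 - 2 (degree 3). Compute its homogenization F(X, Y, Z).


F(X, Y, Z) = -X**3 + 2*X**2*Y + X**2*Z + X*Y**2 - 2*X*Y*Z - X*Z**2 - 2*Y**3 + 2*Y**2*Z - 2*Z**3

deg(f) = 3.
Substitute x = X/Z, y = Y/Z into f, then multiply by Z^3.
  monomial -1·x^3·y^0 ↦ -1·X^3·Y^0·Z^0.
  monomial 2·x^2·y^1 ↦ 2·X^2·Y^1·Z^0.
  monomial 1·x^2·y^0 ↦ 1·X^2·Y^0·Z^1.
  monomial 1·x^1·y^2 ↦ 1·X^1·Y^2·Z^0.
  monomial -2·x^1·y^1 ↦ -2·X^1·Y^1·Z^1.
  monomial -1·x^1·y^0 ↦ -1·X^1·Y^0·Z^2.
  monomial -2·x^0·y^3 ↦ -2·X^0·Y^3·Z^0.
  monomial 2·x^0·y^2 ↦ 2·X^0·Y^2·Z^1.
  monomial -2·x^0·y^0 ↦ -2·X^0·Y^0·Z^3.
Collecting: F(X, Y, Z) = -X**3 + 2*X**2*Y + X**2*Z + X*Y**2 - 2*X*Y*Z - X*Z**2 - 2*Y**3 + 2*Y**2*Z - 2*Z**3.


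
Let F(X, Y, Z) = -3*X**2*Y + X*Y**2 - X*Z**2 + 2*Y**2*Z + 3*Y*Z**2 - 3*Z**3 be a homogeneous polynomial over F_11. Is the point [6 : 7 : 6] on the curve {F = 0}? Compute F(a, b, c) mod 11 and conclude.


F(6,7,6) ≡ 7 (mod 11); P is NOT on the curve.

Evaluate F(6, 7, 6) term-by-term (mod 11).
  -3*X**2*Y ↦ -3·36·7·1 = -756
  X*Y**2 ↦ 1·6·49·1 = 294
  -X*Z**2 ↦ -1·6·1·36 = -216
  2*Y**2*Z ↦ 2·1·49·6 = 588
  3*Y*Z**2 ↦ 3·1·7·36 = 756
  -3*Z**3 ↦ -3·1·1·216 = -648
Sum: F(6, 7, 6) = (-756) + (294) + (-216) + (588) + (756) + (-648) = 18.
Reducing mod 11: 18 ≡ 7 (mod 11).
Since F(a, b, c) ≡ 7 ≠ 0 (mod 11), P does NOT lie on the curve.


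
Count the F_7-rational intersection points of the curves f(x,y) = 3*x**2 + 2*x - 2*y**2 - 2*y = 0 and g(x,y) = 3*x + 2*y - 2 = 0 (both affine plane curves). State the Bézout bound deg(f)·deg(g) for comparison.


Common zeros: ∅; count = 0; Bézout bound = 2.

deg(f) = 2, deg(g) = 1, so Bézout bound = 2.
Scan x ∈ F_7. For each x, list the y ∈ F_7 with f(x, y) ≡ 0 and those with g(x, y) ≡ 0 (mod 7); the common zeros in that column are the intersection.
  x = 0: f ≡ 0 at y ∈ {0, 6}; g ≡ 0 at y ∈ {1}; common: ∅.
  x = 1: f ≡ 0 at y ∈ {2, 4}; g ≡ 0 at y ∈ {3}; common: ∅.
  x = 2: f ≡ 0 at y ∈ ∅; g ≡ 0 at y ∈ {5}; common: ∅.
  x = 3: f ≡ 0 at y ∈ {2, 4}; g ≡ 0 at y ∈ {0}; common: ∅.
  x = 4: f ≡ 0 at y ∈ {0, 6}; g ≡ 0 at y ∈ {2}; common: ∅.
  x = 5: f ≡ 0 at y ∈ ∅; g ≡ 0 at y ∈ {4}; common: ∅.
  x = 6: f ≡ 0 at y ∈ ∅; g ≡ 0 at y ∈ {6}; common: ∅.
Collecting: common zeros = ∅, so the count is 0.
Comparison with the Bézout bound: 0 ≤ 2 = deg(f)·deg(g), as expected for curves with no common component (the affine F_7-count falls short of the bound because intersections may lie at infinity, over extension fields, or carry multiplicity).


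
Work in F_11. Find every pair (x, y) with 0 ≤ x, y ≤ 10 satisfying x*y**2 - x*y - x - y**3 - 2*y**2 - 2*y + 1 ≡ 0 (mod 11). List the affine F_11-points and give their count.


Affine F_11-points: {(1, 0), (1, 5), (5, 6), (7, 1), (8, 2), (9, 10), (10, 3), (10, 7), (10, 9)}; count = 9.

For each of the 121 pairs (x, y) ∈ F_11², evaluate f(x, y) mod 11. Record the zeros.
  x = 0: [0↦1, 1↦7, 2↦3, 3↦5, 4↦7, 5↦3, 6↦9, 7↦8, 8↦5, 9↦5, 10↦2]  zeros at y ∈ ∅
  x = 1: [0↦0, 1↦6, 2↦4, 3↦10, 4↦7, 5↦0, 6↦5, 7↦5, 8↦5, 9↦10, 10↦3]  zeros at y ∈ {0, 5}
  x = 2: [0↦10, 1↦5, 2↦5, 3↦4, 4↦7, 5↦8, 6↦1, 7↦2, 8↦5, 9↦4, 10↦4]  zeros at y ∈ ∅
  x = 3: [0↦9, 1↦4, 2↦6, 3↦9, 4↦7, 5↦5, 6↦8, 7↦10, 8↦5, 9↦9, 10↦5]  zeros at y ∈ ∅
  x = 4: [0↦8, 1↦3, 2↦7, 3↦3, 4↦7, 5↦2, 6↦4, 7↦7, 8↦5, 9↦3, 10↦6]  zeros at y ∈ ∅
  x = 5: [0↦7, 1↦2, 2↦8, 3↦8, 4↦7, 5↦10, 6↦0, 7↦4, 8↦5, 9↦8, 10↦7]  zeros at y ∈ {6}
  x = 6: [0↦6, 1↦1, 2↦9, 3↦2, 4↦7, 5↦7, 6↦7, 7↦1, 8↦5, 9↦2, 10↦8]  zeros at y ∈ ∅
  x = 7: [0↦5, 1↦0, 2↦10, 3↦7, 4↦7, 5↦4, 6↦3, 7↦9, 8↦5, 9↦7, 10↦9]  zeros at y ∈ {1}
  x = 8: [0↦4, 1↦10, 2↦0, 3↦1, 4↦7, 5↦1, 6↦10, 7↦6, 8↦5, 9↦1, 10↦10]  zeros at y ∈ {2}
  x = 9: [0↦3, 1↦9, 2↦1, 3↦6, 4↦7, 5↦9, 6↦6, 7↦3, 8↦5, 9↦6, 10↦0]  zeros at y ∈ {10}
  x = 10: [0↦2, 1↦8, 2↦2, 3↦0, 4↦7, 5↦6, 6↦2, 7↦0, 8↦5, 9↦0, 10↦1]  zeros at y ∈ {3, 7, 9}
Collecting zeros: affine points = {(1, 0), (1, 5), (5, 6), (7, 1), (8, 2), (9, 10), (10, 3), (10, 7), (10, 9)}.
Total count |C(F_11)_aff| = 9.


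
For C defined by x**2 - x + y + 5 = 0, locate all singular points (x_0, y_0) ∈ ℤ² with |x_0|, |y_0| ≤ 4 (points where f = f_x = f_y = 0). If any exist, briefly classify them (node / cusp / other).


No singular points in the scanned grid; C is smooth there.

Compute partial derivatives:
  f_x = 2*x - 1.
  f_y = 1.
f_y = 1 is a nonzero constant, so f_y never vanishes: no point (x, y) can satisfy f = f_x = f_y = 0. In particular no (x, y) ∈ {−4, ..., 4}² is singular; the curve is smooth.


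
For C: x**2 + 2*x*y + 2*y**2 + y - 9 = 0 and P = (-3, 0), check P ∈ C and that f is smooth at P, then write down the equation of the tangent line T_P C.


Tangent line at P: -6*x - 5*y - 18 = 0.

Step 1: f(-3, 0) = 0, so P lies on C.
Step 2: partial derivatives
  f_x(x, y) = 2*x + 2*y, f_y(x, y) = 2*x + 4*y + 1.
  f_x(P) = -6, f_y(P) = -5 (gradient nonzero, so P is smooth).
Step 3: tangent line at P: -6·(x − -3) + -5·(y − 0) = 0.
Expanding: -6*x - 5*y - 18 = 0.


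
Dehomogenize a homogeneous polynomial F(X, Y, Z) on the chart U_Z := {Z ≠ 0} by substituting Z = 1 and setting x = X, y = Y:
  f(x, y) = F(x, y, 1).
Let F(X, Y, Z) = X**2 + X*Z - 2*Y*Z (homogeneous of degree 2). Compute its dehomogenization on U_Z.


f(x, y) = x**2 + x - 2*y

On U_Z we set Z = 1. Each monomial c·X^i·Y^j·Z^k in F becomes c·x^i·y^j·1^k = c·x^i·y^j.
Substituting Z = 1: F(X, Y, 1) = x**2 + x - 2*y.
Note: deg(f) ≤ deg(F) = 2; strict inequality happens when F is divisible by Z (lost terms).


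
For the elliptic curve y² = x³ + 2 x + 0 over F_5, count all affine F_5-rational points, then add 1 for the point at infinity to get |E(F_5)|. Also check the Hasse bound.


Affine points = {(0, 0)}; affine count = 1; |E(F_5)| = 2.

Discriminant check: Δ ∝ 4a³ + 27b² = 4·2³ + 27·0² = 4·8 + 27·0 ≡ 2 (mod 5). Nonzero ⇒ E is nonsingular.
For each x ∈ F_5, compute rhs = x³ + 2·x + 0 mod 5, then count y ∈ F_5 with y² ≡ rhs.
  x = 0: rhs = 0, matching y values: 0 (1 points).
  x = 1: rhs = 3, matching y values: none (0 points).
  x = 2: rhs = 2, matching y values: none (0 points).
  x = 3: rhs = 3, matching y values: none (0 points).
  x = 4: rhs = 2, matching y values: none (0 points).
Total affine count: 1.
Full point count |E(F_5)| = 1 + 1 = 2.
Hasse bound: |2 − (5+1)| = |-4| = 4 ≤ 2√5 ≈ 4.4721 ✓.


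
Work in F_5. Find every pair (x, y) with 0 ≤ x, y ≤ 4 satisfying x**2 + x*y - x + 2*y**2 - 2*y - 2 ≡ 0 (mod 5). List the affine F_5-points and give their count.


Affine F_5-points: {(0, 3), (2, 0), (3, 3), (3, 4), (4, 0), (4, 4)}; count = 6.

For each of the 25 pairs (x, y) ∈ F_5², evaluate f(x, y) mod 5. Record the zeros.
  x = 0: [0↦3, 1↦3, 2↦2, 3↦0, 4↦2]  zeros at y ∈ {3}
  x = 1: [0↦3, 1↦4, 2↦4, 3↦3, 4↦1]  zeros at y ∈ ∅
  x = 2: [0↦0, 1↦2, 2↦3, 3↦3, 4↦2]  zeros at y ∈ {0}
  x = 3: [0↦4, 1↦2, 2↦4, 3↦0, 4↦0]  zeros at y ∈ {3, 4}
  x = 4: [0↦0, 1↦4, 2↦2, 3↦4, 4↦0]  zeros at y ∈ {0, 4}
Collecting zeros: affine points = {(0, 3), (2, 0), (3, 3), (3, 4), (4, 0), (4, 4)}.
Total count |C(F_5)_aff| = 6.


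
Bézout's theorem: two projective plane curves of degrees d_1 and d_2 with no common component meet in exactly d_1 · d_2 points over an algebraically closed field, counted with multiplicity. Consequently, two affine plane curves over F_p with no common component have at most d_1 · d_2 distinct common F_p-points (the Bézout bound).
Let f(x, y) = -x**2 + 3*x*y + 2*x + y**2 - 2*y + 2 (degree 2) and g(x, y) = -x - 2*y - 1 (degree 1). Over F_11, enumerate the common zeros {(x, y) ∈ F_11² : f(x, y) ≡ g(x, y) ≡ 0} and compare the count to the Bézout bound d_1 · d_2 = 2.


Common zeros: {(3, 9), (4, 3)}; count = 2; Bézout bound = 2.

deg(f) = 2, deg(g) = 1, so Bézout bound = 2.
Scan x ∈ F_11. For each x, list the y ∈ F_11 with f(x, y) ≡ 0 and those with g(x, y) ≡ 0 (mod 11); the common zeros in that column are the intersection.
  x = 0: f ≡ 0 at y ∈ ∅; g ≡ 0 at y ∈ {5}; common: ∅.
  x = 1: f ≡ 0 at y ∈ {5}; g ≡ 0 at y ∈ {10}; common: ∅.
  x = 2: f ≡ 0 at y ∈ ∅; g ≡ 0 at y ∈ {4}; common: ∅.
  x = 3: f ≡ 0 at y ∈ {6, 9}; g ≡ 0 at y ∈ {9}; common: {9}.
  x = 4: f ≡ 0 at y ∈ {3, 9}; g ≡ 0 at y ∈ {3}; common: {3}.
  x = 5: f ≡ 0 at y ∈ {4, 5}; g ≡ 0 at y ∈ {8}; common: ∅.
  x = 6: f ≡ 0 at y ∈ {0, 6}; g ≡ 0 at y ∈ {2}; common: ∅.
  x = 7: f ≡ 0 at y ∈ {0, 3}; g ≡ 0 at y ∈ {7}; common: ∅.
  x = 8: f ≡ 0 at y ∈ ∅; g ≡ 0 at y ∈ {1}; common: ∅.
  x = 9: f ≡ 0 at y ∈ {4}; g ≡ 0 at y ∈ {6}; common: ∅.
  x = 10: f ≡ 0 at y ∈ ∅; g ≡ 0 at y ∈ {0}; common: ∅.
Collecting: common zeros = {(3, 9), (4, 3)}, so the count is 2.
Comparison with the Bézout bound: 2 ≤ 2 = deg(f)·deg(g), as expected for curves with no common component (the bound is attained).


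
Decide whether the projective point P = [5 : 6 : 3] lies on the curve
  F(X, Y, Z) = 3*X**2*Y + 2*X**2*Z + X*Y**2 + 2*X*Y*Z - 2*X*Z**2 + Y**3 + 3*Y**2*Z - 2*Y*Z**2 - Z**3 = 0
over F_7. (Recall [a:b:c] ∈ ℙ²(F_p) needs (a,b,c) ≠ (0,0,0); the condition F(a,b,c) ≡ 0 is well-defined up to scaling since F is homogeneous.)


F(5,6,3) ≡ 1 (mod 7); P is NOT on the curve.

Evaluate F(5, 6, 3) term-by-term (mod 7).
  3*X**2*Y ↦ 3·25·6·1 = 450
  2*X**2*Z ↦ 2·25·1·3 = 150
  X*Y**2 ↦ 1·5·36·1 = 180
  2*X*Y*Z ↦ 2·5·6·3 = 180
  -2*X*Z**2 ↦ -2·5·1·9 = -90
  Y**3 ↦ 1·1·216·1 = 216
  3*Y**2*Z ↦ 3·1·36·3 = 324
  -2*Y*Z**2 ↦ -2·1·6·9 = -108
  -Z**3 ↦ -1·1·1·27 = -27
Sum: F(5, 6, 3) = (450) + (150) + (180) + (180) + (-90) + (216) + (324) + (-108) + (-27) = 1275.
Reducing mod 7: 1275 ≡ 1 (mod 7).
Since F(a, b, c) ≡ 1 ≠ 0 (mod 7), P does NOT lie on the curve.


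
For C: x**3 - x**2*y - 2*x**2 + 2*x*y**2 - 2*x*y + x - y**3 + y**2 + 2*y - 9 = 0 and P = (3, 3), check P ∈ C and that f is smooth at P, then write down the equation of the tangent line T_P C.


Tangent line at P: 10*x + 2*y - 36 = 0.

Step 1: f(3, 3) = 0, so P lies on C.
Step 2: partial derivatives
  f_x(x, y) = 3*x**2 - 2*x*y - 4*x + 2*y**2 - 2*y + 1, f_y(x, y) = -x**2 + 4*x*y - 2*x - 3*y**2 + 2*y + 2.
  f_x(P) = 10, f_y(P) = 2 (gradient nonzero, so P is smooth).
Step 3: tangent line at P: 10·(x − 3) + 2·(y − 3) = 0.
Expanding: 10*x + 2*y - 36 = 0.


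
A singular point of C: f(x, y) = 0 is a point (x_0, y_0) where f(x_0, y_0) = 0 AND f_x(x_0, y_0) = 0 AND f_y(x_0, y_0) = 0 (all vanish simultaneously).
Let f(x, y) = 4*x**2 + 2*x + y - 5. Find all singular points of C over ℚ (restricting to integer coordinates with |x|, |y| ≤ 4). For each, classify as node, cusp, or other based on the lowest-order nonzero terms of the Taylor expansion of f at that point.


No singular points in the scanned grid; C is smooth there.

Compute partial derivatives:
  f_x = 8*x + 2.
  f_y = 1.
f_y = 1 is a nonzero constant, so f_y never vanishes: no point (x, y) can satisfy f = f_x = f_y = 0. In particular no (x, y) ∈ {−4, ..., 4}² is singular; the curve is smooth.


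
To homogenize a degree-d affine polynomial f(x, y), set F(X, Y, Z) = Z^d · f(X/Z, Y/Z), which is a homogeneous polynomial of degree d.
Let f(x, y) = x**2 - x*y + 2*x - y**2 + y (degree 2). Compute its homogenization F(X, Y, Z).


F(X, Y, Z) = X**2 - X*Y + 2*X*Z - Y**2 + Y*Z

deg(f) = 2.
Substitute x = X/Z, y = Y/Z into f, then multiply by Z^2.
  monomial 1·x^2·y^0 ↦ 1·X^2·Y^0·Z^0.
  monomial -1·x^1·y^1 ↦ -1·X^1·Y^1·Z^0.
  monomial 2·x^1·y^0 ↦ 2·X^1·Y^0·Z^1.
  monomial -1·x^0·y^2 ↦ -1·X^0·Y^2·Z^0.
  monomial 1·x^0·y^1 ↦ 1·X^0·Y^1·Z^1.
Collecting: F(X, Y, Z) = X**2 - X*Y + 2*X*Z - Y**2 + Y*Z.


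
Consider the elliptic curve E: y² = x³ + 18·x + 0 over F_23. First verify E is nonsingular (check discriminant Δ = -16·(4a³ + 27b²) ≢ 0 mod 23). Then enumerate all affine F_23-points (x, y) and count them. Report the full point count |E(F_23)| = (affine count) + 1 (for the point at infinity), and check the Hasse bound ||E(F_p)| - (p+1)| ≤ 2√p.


Affine points = {(0, 0), (3, 9), (3, 14), (5, 10), (5, 13), (6, 5), (6, 18), (7, 3), (7, 20), (8, 9), (8, 14), (12, 9), (12, 14), (13, 4), (13, 19), (14, 11), (14, 12), (19, 5), (19, 18), (21, 5), (21, 18), (22, 2), (22, 21)}; affine count = 23; |E(F_23)| = 24.

Discriminant check: Δ ∝ 4a³ + 27b² = 4·18³ + 27·0² = 4·5832 + 27·0 ≡ 6 (mod 23). Nonzero ⇒ E is nonsingular.
For each x ∈ F_23, compute rhs = x³ + 18·x + 0 mod 23, then count y ∈ F_23 with y² ≡ rhs.
  x = 0: rhs = 0, matching y values: 0 (1 points).
  x = 1: rhs = 19, matching y values: none (0 points).
  x = 2: rhs = 21, matching y values: none (0 points).
  x = 3: rhs = 12, matching y values: 9, 14 (2 points).
  x = 4: rhs = 21, matching y values: none (0 points).
  x = 5: rhs = 8, matching y values: 10, 13 (2 points).
  x = 6: rhs = 2, matching y values: 5, 18 (2 points).
  x = 7: rhs = 9, matching y values: 3, 20 (2 points).
  x = 8: rhs = 12, matching y values: 9, 14 (2 points).
  x = 9: rhs = 17, matching y values: none (0 points).
  x = 10: rhs = 7, matching y values: none (0 points).
  x = 11: rhs = 11, matching y values: none (0 points).
  x = 12: rhs = 12, matching y values: 9, 14 (2 points).
  x = 13: rhs = 16, matching y values: 4, 19 (2 points).
  x = 14: rhs = 6, matching y values: 11, 12 (2 points).
  x = 15: rhs = 11, matching y values: none (0 points).
  x = 16: rhs = 14, matching y values: none (0 points).
  x = 17: rhs = 21, matching y values: none (0 points).
  x = 18: rhs = 15, matching y values: none (0 points).
  x = 19: rhs = 2, matching y values: 5, 18 (2 points).
  x = 20: rhs = 11, matching y values: none (0 points).
  x = 21: rhs = 2, matching y values: 5, 18 (2 points).
  x = 22: rhs = 4, matching y values: 2, 21 (2 points).
Total affine count: 23.
Full point count |E(F_23)| = 23 + 1 = 24.
Hasse bound: |24 − (23+1)| = |0| = 0 ≤ 2√23 ≈ 9.5917 ✓.


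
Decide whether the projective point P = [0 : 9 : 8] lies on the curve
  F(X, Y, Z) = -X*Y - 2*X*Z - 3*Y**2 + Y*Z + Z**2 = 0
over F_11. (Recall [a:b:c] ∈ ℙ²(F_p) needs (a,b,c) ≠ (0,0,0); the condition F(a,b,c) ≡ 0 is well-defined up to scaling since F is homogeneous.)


F(0,9,8) ≡ 3 (mod 11); P is NOT on the curve.

Evaluate F(0, 9, 8) term-by-term (mod 11).
  -X*Y ↦ -1·0·9·1 = 0
  -2*X*Z ↦ -2·0·1·8 = 0
  -3*Y**2 ↦ -3·1·81·1 = -243
  Y*Z ↦ 1·1·9·8 = 72
  Z**2 ↦ 1·1·1·64 = 64
Sum: F(0, 9, 8) = (0) + (0) + (-243) + (72) + (64) = -107.
Reducing mod 11: -107 ≡ 3 (mod 11).
Since F(a, b, c) ≡ 3 ≠ 0 (mod 11), P does NOT lie on the curve.


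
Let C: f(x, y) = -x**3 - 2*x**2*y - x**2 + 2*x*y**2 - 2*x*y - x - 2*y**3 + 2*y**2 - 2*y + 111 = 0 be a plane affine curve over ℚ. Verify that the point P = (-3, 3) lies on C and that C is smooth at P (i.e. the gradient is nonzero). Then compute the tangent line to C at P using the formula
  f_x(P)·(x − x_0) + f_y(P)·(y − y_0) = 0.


Tangent line at P: 26*x - 92*y + 354 = 0.

Step 1: f(-3, 3) = 0, so P lies on C.
Step 2: partial derivatives
  f_x(x, y) = -3*x**2 - 4*x*y - 2*x + 2*y**2 - 2*y - 1, f_y(x, y) = -2*x**2 + 4*x*y - 2*x - 6*y**2 + 4*y - 2.
  f_x(P) = 26, f_y(P) = -92 (gradient nonzero, so P is smooth).
Step 3: tangent line at P: 26·(x − -3) + -92·(y − 3) = 0.
Expanding: 26*x - 92*y + 354 = 0.


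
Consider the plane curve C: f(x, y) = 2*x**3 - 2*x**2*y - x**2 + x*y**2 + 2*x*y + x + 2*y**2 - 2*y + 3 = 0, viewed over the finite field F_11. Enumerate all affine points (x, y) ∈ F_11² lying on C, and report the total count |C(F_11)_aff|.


Affine F_11-points: {(3, 7), (3, 9), (4, 1), (4, 7), (5, 1), (5, 5), (6, 7), (6, 9), (9, 1)}; count = 9.

For each of the 121 pairs (x, y) ∈ F_11², evaluate f(x, y) mod 11. Record the zeros.
  x = 0: [0↦3, 1↦3, 2↦7, 3↦4, 4↦5, 5↦10, 6↦8, 7↦10, 8↦5, 9↦4, 10↦7]  zeros at y ∈ ∅
  x = 1: [0↦5, 1↦6, 2↦2, 3↦4, 4↦1, 5↦4, 6↦2, 7↦6, 8↦5, 9↦10, 10↦10]  zeros at y ∈ ∅
  x = 2: [0↦6, 1↦4, 2↦10, 3↦2, 4↦2, 5↦10, 6↦4, 7↦6, 8↦5, 9↦1, 10↦5]  zeros at y ∈ ∅
  x = 3: [0↦7, 1↦9, 2↦10, 3↦10, 4↦9, 5↦7, 6↦4, 7↦0, 8↦6, 9↦0, 10↦4]  zeros at y ∈ {7, 9}
  x = 4: [0↦9, 1↦0, 2↦3, 3↦7, 4↦1, 5↦7, 6↦3, 7↦0, 8↦9, 9↦8, 10↦8]  zeros at y ∈ {1, 7}
  x = 5: [0↦2, 1↦0, 2↦1, 3↦5, 4↦1, 5↦0, 6↦2, 7↦7, 8↦4, 9↦4, 10↦7]  zeros at y ∈ {1, 5}
  x = 6: [0↦9, 1↦10, 2↦5, 3↦5, 4↦10, 5↦9, 6↦2, 7↦0, 8↦3, 9↦0, 10↦2]  zeros at y ∈ {7, 9}
  x = 7: [0↦9, 1↦9, 2↦5, 3↦8, 4↦7, 5↦2, 6↦4, 7↦2, 8↦7, 9↦8, 10↦5]  zeros at y ∈ ∅
  x = 8: [0↦3, 1↦9, 2↦2, 3↦4, 4↦4, 5↦2, 6↦9, 7↦3, 8↦6, 9↦7, 10↦6]  zeros at y ∈ ∅
  x = 9: [0↦3, 1↦0, 2↦8, 3↦5, 4↦2, 5↦10, 6↦7, 7↦4, 8↦1, 9↦9, 10↦6]  zeros at y ∈ {1}
  x = 10: [0↦10, 1↦5, 2↦2, 3↦1, 4↦2, 5↦5, 6↦10, 7↦6, 8↦4, 9↦4, 10↦6]  zeros at y ∈ ∅
Collecting zeros: affine points = {(3, 7), (3, 9), (4, 1), (4, 7), (5, 1), (5, 5), (6, 7), (6, 9), (9, 1)}.
Total count |C(F_11)_aff| = 9.


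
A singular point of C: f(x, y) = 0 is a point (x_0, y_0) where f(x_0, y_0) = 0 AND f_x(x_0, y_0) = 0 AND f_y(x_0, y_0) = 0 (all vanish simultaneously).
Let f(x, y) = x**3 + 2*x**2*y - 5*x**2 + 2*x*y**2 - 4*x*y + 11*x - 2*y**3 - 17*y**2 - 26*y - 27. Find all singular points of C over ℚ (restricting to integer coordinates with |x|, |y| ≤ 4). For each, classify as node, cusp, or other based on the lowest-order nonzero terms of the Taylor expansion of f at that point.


Singular points: {(3, -2)}; classification: cusp.

Compute partial derivatives:
  f_x = 3*x**2 + 4*x*y - 10*x + 2*y**2 - 4*y + 11.
  f_y = 2*x**2 + 4*x*y - 4*x - 6*y**2 - 34*y - 26.
Scan x_0 ∈ {−4, ..., 4}. For each x_0, f_y(x_0, y) is a polynomial in y; find its integer roots y ∈ {−4, ..., 4}, then test f_x and f at those candidates.
  x = -4: f_y(-4, y) = -6*y**2 - 50*y + 22; no integer root y with |y| ≤ 4.
  x = -3: f_y(-3, y) = -6*y**2 - 46*y + 4; no integer root y with |y| ≤ 4.
  x = -2: f_y(-2, y) = -6*y**2 - 42*y - 10; no integer root y with |y| ≤ 4.
  x = -1: f_y(-1, y) = -6*y**2 - 38*y - 20; no integer root y with |y| ≤ 4.
  x = 0: f_y(0, y) = -6*y**2 - 34*y - 26; no integer root y with |y| ≤ 4.
  x = 1: f_y(1, y) = -6*y**2 - 30*y - 28; no integer root y with |y| ≤ 4.
  x = 2: f_y(2, y) = -6*y**2 - 26*y - 26; no integer root y with |y| ≤ 4.
  x = 3: f_y(3, y) = -6*y**2 - 22*y - 20; vanishes at y ∈ {-2}. (3, -2): f_x = 0, f = 0 — SINGULAR.
  x = 4: f_y(4, y) = -6*y**2 - 18*y - 10; no integer root y with |y| ≤ 4.
Only singular point on the grid: (3, -2).
Classify: substitute x = 3 + u, y = -2 + v and expand: f = u**3 + 2*u**2*v + 2*u*v**2 - 2*v**3 + v**2.
No constant or linear terms (consistent with a singular point). Quadratic part: v**2. Cubic part: u**3 + 2*u**2*v + 2*u*v**2 - 2*v**3.
The quadratic part v**2 is a perfect square, so there is a single (double) tangent line v = 0, i.e. y = -2. Restricting the cubic part to that line (v = 0) leaves u**3 ≠ 0, so f is not divisible by v and the branch is v² ≈ -u**3 to lowest order — this is a cusp.
Classification: cusp.


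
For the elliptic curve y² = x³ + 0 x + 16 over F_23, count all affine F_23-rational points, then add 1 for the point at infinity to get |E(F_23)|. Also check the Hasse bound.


Affine points = {(0, 4), (0, 19), (2, 1), (2, 22), (5, 7), (5, 16), (6, 5), (6, 18), (9, 3), (9, 20), (10, 2), (10, 21), (11, 6), (11, 17), (14, 0), (16, 8), (16, 15), (18, 11), (18, 12), (20, 9), (20, 14), (21, 10), (21, 13)}; affine count = 23; |E(F_23)| = 24.

Discriminant check: Δ ∝ 4a³ + 27b² = 4·0³ + 27·16² = 4·0 + 27·256 ≡ 12 (mod 23). Nonzero ⇒ E is nonsingular.
For each x ∈ F_23, compute rhs = x³ + 0·x + 16 mod 23, then count y ∈ F_23 with y² ≡ rhs.
  x = 0: rhs = 16, matching y values: 4, 19 (2 points).
  x = 1: rhs = 17, matching y values: none (0 points).
  x = 2: rhs = 1, matching y values: 1, 22 (2 points).
  x = 3: rhs = 20, matching y values: none (0 points).
  x = 4: rhs = 11, matching y values: none (0 points).
  x = 5: rhs = 3, matching y values: 7, 16 (2 points).
  x = 6: rhs = 2, matching y values: 5, 18 (2 points).
  x = 7: rhs = 14, matching y values: none (0 points).
  x = 8: rhs = 22, matching y values: none (0 points).
  x = 9: rhs = 9, matching y values: 3, 20 (2 points).
  x = 10: rhs = 4, matching y values: 2, 21 (2 points).
  x = 11: rhs = 13, matching y values: 6, 17 (2 points).
  x = 12: rhs = 19, matching y values: none (0 points).
  x = 13: rhs = 5, matching y values: none (0 points).
  x = 14: rhs = 0, matching y values: 0 (1 points).
  x = 15: rhs = 10, matching y values: none (0 points).
  x = 16: rhs = 18, matching y values: 8, 15 (2 points).
  x = 17: rhs = 7, matching y values: none (0 points).
  x = 18: rhs = 6, matching y values: 11, 12 (2 points).
  x = 19: rhs = 21, matching y values: none (0 points).
  x = 20: rhs = 12, matching y values: 9, 14 (2 points).
  x = 21: rhs = 8, matching y values: 10, 13 (2 points).
  x = 22: rhs = 15, matching y values: none (0 points).
Total affine count: 23.
Full point count |E(F_23)| = 23 + 1 = 24.
Hasse bound: |24 − (23+1)| = |0| = 0 ≤ 2√23 ≈ 9.5917 ✓.


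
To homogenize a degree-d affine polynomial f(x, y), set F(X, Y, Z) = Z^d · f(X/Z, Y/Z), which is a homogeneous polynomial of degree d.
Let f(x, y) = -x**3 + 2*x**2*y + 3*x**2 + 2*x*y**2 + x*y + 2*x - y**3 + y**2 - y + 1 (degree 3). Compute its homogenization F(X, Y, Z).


F(X, Y, Z) = -X**3 + 2*X**2*Y + 3*X**2*Z + 2*X*Y**2 + X*Y*Z + 2*X*Z**2 - Y**3 + Y**2*Z - Y*Z**2 + Z**3

deg(f) = 3.
Substitute x = X/Z, y = Y/Z into f, then multiply by Z^3.
  monomial -1·x^3·y^0 ↦ -1·X^3·Y^0·Z^0.
  monomial 2·x^2·y^1 ↦ 2·X^2·Y^1·Z^0.
  monomial 3·x^2·y^0 ↦ 3·X^2·Y^0·Z^1.
  monomial 2·x^1·y^2 ↦ 2·X^1·Y^2·Z^0.
  monomial 1·x^1·y^1 ↦ 1·X^1·Y^1·Z^1.
  monomial 2·x^1·y^0 ↦ 2·X^1·Y^0·Z^2.
  monomial -1·x^0·y^3 ↦ -1·X^0·Y^3·Z^0.
  monomial 1·x^0·y^2 ↦ 1·X^0·Y^2·Z^1.
  monomial -1·x^0·y^1 ↦ -1·X^0·Y^1·Z^2.
  monomial 1·x^0·y^0 ↦ 1·X^0·Y^0·Z^3.
Collecting: F(X, Y, Z) = -X**3 + 2*X**2*Y + 3*X**2*Z + 2*X*Y**2 + X*Y*Z + 2*X*Z**2 - Y**3 + Y**2*Z - Y*Z**2 + Z**3.


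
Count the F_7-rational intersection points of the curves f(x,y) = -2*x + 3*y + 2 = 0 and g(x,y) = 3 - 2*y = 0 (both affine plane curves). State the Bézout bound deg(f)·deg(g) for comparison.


Common zeros: {(5, 5)}; count = 1; Bézout bound = 1.

deg(f) = 1, deg(g) = 1, so Bézout bound = 1.
Scan x ∈ F_7. For each x, list the y ∈ F_7 with f(x, y) ≡ 0 and those with g(x, y) ≡ 0 (mod 7); the common zeros in that column are the intersection.
  x = 0: f ≡ 0 at y ∈ {4}; g ≡ 0 at y ∈ {5}; common: ∅.
  x = 1: f ≡ 0 at y ∈ {0}; g ≡ 0 at y ∈ {5}; common: ∅.
  x = 2: f ≡ 0 at y ∈ {3}; g ≡ 0 at y ∈ {5}; common: ∅.
  x = 3: f ≡ 0 at y ∈ {6}; g ≡ 0 at y ∈ {5}; common: ∅.
  x = 4: f ≡ 0 at y ∈ {2}; g ≡ 0 at y ∈ {5}; common: ∅.
  x = 5: f ≡ 0 at y ∈ {5}; g ≡ 0 at y ∈ {5}; common: {5}.
  x = 6: f ≡ 0 at y ∈ {1}; g ≡ 0 at y ∈ {5}; common: ∅.
Collecting: common zeros = {(5, 5)}, so the count is 1.
Comparison with the Bézout bound: 1 ≤ 1 = deg(f)·deg(g), as expected for curves with no common component (the bound is attained).


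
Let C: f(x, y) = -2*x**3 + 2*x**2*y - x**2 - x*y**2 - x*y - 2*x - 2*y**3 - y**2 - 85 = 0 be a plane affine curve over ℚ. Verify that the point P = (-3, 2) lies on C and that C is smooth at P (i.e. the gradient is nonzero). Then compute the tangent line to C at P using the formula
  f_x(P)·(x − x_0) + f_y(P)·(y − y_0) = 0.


Tangent line at P: -80*x + 5*y - 250 = 0.

Step 1: f(-3, 2) = 0, so P lies on C.
Step 2: partial derivatives
  f_x(x, y) = -6*x**2 + 4*x*y - 2*x - y**2 - y - 2, f_y(x, y) = 2*x**2 - 2*x*y - x - 6*y**2 - 2*y.
  f_x(P) = -80, f_y(P) = 5 (gradient nonzero, so P is smooth).
Step 3: tangent line at P: -80·(x − -3) + 5·(y − 2) = 0.
Expanding: -80*x + 5*y - 250 = 0.


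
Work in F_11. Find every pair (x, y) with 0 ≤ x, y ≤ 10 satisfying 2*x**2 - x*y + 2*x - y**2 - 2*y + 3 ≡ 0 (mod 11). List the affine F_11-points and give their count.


Affine F_11-points: {(0, 1), (0, 8), (1, 3), (1, 5), (3, 8), (3, 9), (5, 1), (5, 3), (6, 5), (6, 9)}; count = 10.

For each of the 121 pairs (x, y) ∈ F_11², evaluate f(x, y) mod 11. Record the zeros.
  x = 0: [0↦3, 1↦0, 2↦6, 3↦10, 4↦1, 5↦1, 6↦10, 7↦6, 8↦0, 9↦3, 10↦4]  zeros at y ∈ {1, 8}
  x = 1: [0↦7, 1↦3, 2↦8, 3↦0, 4↦1, 5↦0, 6↦8, 7↦3, 8↦7, 9↦9, 10↦9]  zeros at y ∈ {3, 5}
  x = 2: [0↦4, 1↦10, 2↦3, 3↦5, 4↦5, 5↦3, 6↦10, 7↦4, 8↦7, 9↦8, 10↦7]  zeros at y ∈ ∅
  x = 3: [0↦5, 1↦10, 2↦2, 3↦3, 4↦2, 5↦10, 6↦5, 7↦9, 8↦0, 9↦0, 10↦9]  zeros at y ∈ {8, 9}
  x = 4: [0↦10, 1↦3, 2↦5, 3↦5, 4↦3, 5↦10, 6↦4, 7↦7, 8↦8, 9↦7, 10↦4]  zeros at y ∈ ∅
  x = 5: [0↦8, 1↦0, 2↦1, 3↦0, 4↦8, 5↦3, 6↦7, 7↦9, 8↦9, 9↦7, 10↦3]  zeros at y ∈ {1, 3}
  x = 6: [0↦10, 1↦1, 2↦1, 3↦10, 4↦6, 5↦0, 6↦3, 7↦4, 8↦3, 9↦0, 10↦6]  zeros at y ∈ {5, 9}
  x = 7: [0↦5, 1↦6, 2↦5, 3↦2, 4↦8, 5↦1, 6↦3, 7↦3, 8↦1, 9↦8, 10↦2]  zeros at y ∈ ∅
  x = 8: [0↦4, 1↦4, 2↦2, 3↦9, 4↦3, 5↦6, 6↦7, 7↦6, 8↦3, 9↦9, 10↦2]  zeros at y ∈ ∅
  x = 9: [0↦7, 1↦6, 2↦3, 3↦9, 4↦2, 5↦4, 6↦4, 7↦2, 8↦9, 9↦3, 10↦6]  zeros at y ∈ ∅
  x = 10: [0↦3, 1↦1, 2↦8, 3↦2, 4↦5, 5↦6, 6↦5, 7↦2, 8↦8, 9↦1, 10↦3]  zeros at y ∈ ∅
Collecting zeros: affine points = {(0, 1), (0, 8), (1, 3), (1, 5), (3, 8), (3, 9), (5, 1), (5, 3), (6, 5), (6, 9)}.
Total count |C(F_11)_aff| = 10.


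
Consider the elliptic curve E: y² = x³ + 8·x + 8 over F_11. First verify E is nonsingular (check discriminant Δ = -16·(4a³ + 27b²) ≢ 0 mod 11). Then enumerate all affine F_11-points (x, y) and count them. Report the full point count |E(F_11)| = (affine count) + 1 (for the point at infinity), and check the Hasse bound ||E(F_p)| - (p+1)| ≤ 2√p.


Affine points = {(3, 2), (3, 9), (4, 4), (4, 7), (7, 0), (8, 1), (8, 10)}; affine count = 7; |E(F_11)| = 8.

Discriminant check: Δ ∝ 4a³ + 27b² = 4·8³ + 27·8² = 4·512 + 27·64 ≡ 3 (mod 11). Nonzero ⇒ E is nonsingular.
For each x ∈ F_11, compute rhs = x³ + 8·x + 8 mod 11, then count y ∈ F_11 with y² ≡ rhs.
  x = 0: rhs = 8, matching y values: none (0 points).
  x = 1: rhs = 6, matching y values: none (0 points).
  x = 2: rhs = 10, matching y values: none (0 points).
  x = 3: rhs = 4, matching y values: 2, 9 (2 points).
  x = 4: rhs = 5, matching y values: 4, 7 (2 points).
  x = 5: rhs = 8, matching y values: none (0 points).
  x = 6: rhs = 8, matching y values: none (0 points).
  x = 7: rhs = 0, matching y values: 0 (1 points).
  x = 8: rhs = 1, matching y values: 1, 10 (2 points).
  x = 9: rhs = 6, matching y values: none (0 points).
  x = 10: rhs = 10, matching y values: none (0 points).
Total affine count: 7.
Full point count |E(F_11)| = 7 + 1 = 8.
Hasse bound: |8 − (11+1)| = |-4| = 4 ≤ 2√11 ≈ 6.6332 ✓.


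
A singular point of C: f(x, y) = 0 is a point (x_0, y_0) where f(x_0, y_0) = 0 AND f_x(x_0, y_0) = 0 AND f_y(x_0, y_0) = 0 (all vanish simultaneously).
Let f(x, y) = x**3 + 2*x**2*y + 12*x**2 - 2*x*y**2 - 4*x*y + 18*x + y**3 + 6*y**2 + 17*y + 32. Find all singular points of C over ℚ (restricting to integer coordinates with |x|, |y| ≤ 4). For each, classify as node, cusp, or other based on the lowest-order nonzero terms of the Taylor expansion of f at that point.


Singular points: {(-2, -3)}; classification: cusp.

Compute partial derivatives:
  f_x = 3*x**2 + 4*x*y + 24*x - 2*y**2 - 4*y + 18.
  f_y = 2*x**2 - 4*x*y - 4*x + 3*y**2 + 12*y + 17.
Scan x_0 ∈ {−4, ..., 4}. For each x_0, f_y(x_0, y) is a polynomial in y; find its integer roots y ∈ {−4, ..., 4}, then test f_x and f at those candidates.
  x = -4: f_y(-4, y) = 3*y**2 + 28*y + 65; no integer root y with |y| ≤ 4.
  x = -3: f_y(-3, y) = 3*y**2 + 24*y + 47; no integer root y with |y| ≤ 4.
  x = -2: f_y(-2, y) = 3*y**2 + 20*y + 33; vanishes at y ∈ {-3}. (-2, -3): f_x = 0, f = 0 — SINGULAR.
  x = -1: f_y(-1, y) = 3*y**2 + 16*y + 23; no integer root y with |y| ≤ 4.
  x = 0: f_y(0, y) = 3*y**2 + 12*y + 17; no integer root y with |y| ≤ 4.
  x = 1: f_y(1, y) = 3*y**2 + 8*y + 15; no integer root y with |y| ≤ 4.
  x = 2: f_y(2, y) = 3*y**2 + 4*y + 17; no integer root y with |y| ≤ 4.
  x = 3: f_y(3, y) = 3*y**2 + 23; no integer root y with |y| ≤ 4.
  x = 4: f_y(4, y) = 3*y**2 - 4*y + 33; no integer root y with |y| ≤ 4.
Only singular point on the grid: (-2, -3).
Classify: substitute x = -2 + u, y = -3 + v and expand: f = u**3 + 2*u**2*v - 2*u*v**2 + v**3 + v**2.
No constant or linear terms (consistent with a singular point). Quadratic part: v**2. Cubic part: u**3 + 2*u**2*v - 2*u*v**2 + v**3.
The quadratic part v**2 is a perfect square, so there is a single (double) tangent line v = 0, i.e. y = -3. Restricting the cubic part to that line (v = 0) leaves u**3 ≠ 0, so f is not divisible by v and the branch is v² ≈ -u**3 to lowest order — this is a cusp.
Classification: cusp.


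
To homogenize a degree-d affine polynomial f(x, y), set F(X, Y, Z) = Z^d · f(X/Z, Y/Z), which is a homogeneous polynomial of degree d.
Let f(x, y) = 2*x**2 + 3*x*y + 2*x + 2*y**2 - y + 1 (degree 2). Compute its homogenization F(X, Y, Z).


F(X, Y, Z) = 2*X**2 + 3*X*Y + 2*X*Z + 2*Y**2 - Y*Z + Z**2

deg(f) = 2.
Substitute x = X/Z, y = Y/Z into f, then multiply by Z^2.
  monomial 2·x^2·y^0 ↦ 2·X^2·Y^0·Z^0.
  monomial 3·x^1·y^1 ↦ 3·X^1·Y^1·Z^0.
  monomial 2·x^1·y^0 ↦ 2·X^1·Y^0·Z^1.
  monomial 2·x^0·y^2 ↦ 2·X^0·Y^2·Z^0.
  monomial -1·x^0·y^1 ↦ -1·X^0·Y^1·Z^1.
  monomial 1·x^0·y^0 ↦ 1·X^0·Y^0·Z^2.
Collecting: F(X, Y, Z) = 2*X**2 + 3*X*Y + 2*X*Z + 2*Y**2 - Y*Z + Z**2.


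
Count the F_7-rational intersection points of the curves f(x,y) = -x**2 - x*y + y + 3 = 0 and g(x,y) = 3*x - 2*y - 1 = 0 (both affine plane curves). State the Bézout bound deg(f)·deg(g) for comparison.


Common zeros: {(2, 6), (3, 4)}; count = 2; Bézout bound = 2.

deg(f) = 2, deg(g) = 1, so Bézout bound = 2.
Scan x ∈ F_7. For each x, list the y ∈ F_7 with f(x, y) ≡ 0 and those with g(x, y) ≡ 0 (mod 7); the common zeros in that column are the intersection.
  x = 0: f ≡ 0 at y ∈ {4}; g ≡ 0 at y ∈ {3}; common: ∅.
  x = 1: f ≡ 0 at y ∈ ∅; g ≡ 0 at y ∈ {1}; common: ∅.
  x = 2: f ≡ 0 at y ∈ {6}; g ≡ 0 at y ∈ {6}; common: {6}.
  x = 3: f ≡ 0 at y ∈ {4}; g ≡ 0 at y ∈ {4}; common: {4}.
  x = 4: f ≡ 0 at y ∈ {5}; g ≡ 0 at y ∈ {2}; common: ∅.
  x = 5: f ≡ 0 at y ∈ {5}; g ≡ 0 at y ∈ {0}; common: ∅.
  x = 6: f ≡ 0 at y ∈ {6}; g ≡ 0 at y ∈ {5}; common: ∅.
Collecting: common zeros = {(2, 6), (3, 4)}, so the count is 2.
Comparison with the Bézout bound: 2 ≤ 2 = deg(f)·deg(g), as expected for curves with no common component (the bound is attained).


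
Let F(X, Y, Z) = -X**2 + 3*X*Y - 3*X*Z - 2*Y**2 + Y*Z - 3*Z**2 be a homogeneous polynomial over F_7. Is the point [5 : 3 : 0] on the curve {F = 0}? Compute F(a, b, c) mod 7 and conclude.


F(5,3,0) ≡ 2 (mod 7); P is NOT on the curve.

Evaluate F(5, 3, 0) term-by-term (mod 7).
  -X**2 ↦ -1·25·1·1 = -25
  3*X*Y ↦ 3·5·3·1 = 45
  -3*X*Z ↦ -3·5·1·0 = 0
  -2*Y**2 ↦ -2·1·9·1 = -18
  Y*Z ↦ 1·1·3·0 = 0
  -3*Z**2 ↦ -3·1·1·0 = 0
Sum: F(5, 3, 0) = (-25) + (45) + (0) + (-18) + (0) + (0) = 2.
Reducing mod 7: 2 ≡ 2 (mod 7).
Since F(a, b, c) ≡ 2 ≠ 0 (mod 7), P does NOT lie on the curve.


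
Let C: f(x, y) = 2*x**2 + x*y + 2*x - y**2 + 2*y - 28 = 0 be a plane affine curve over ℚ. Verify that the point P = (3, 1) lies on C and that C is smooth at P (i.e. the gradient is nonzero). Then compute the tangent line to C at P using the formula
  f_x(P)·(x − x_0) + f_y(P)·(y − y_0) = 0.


Tangent line at P: 15*x + 3*y - 48 = 0.

Step 1: f(3, 1) = 0, so P lies on C.
Step 2: partial derivatives
  f_x(x, y) = 4*x + y + 2, f_y(x, y) = x - 2*y + 2.
  f_x(P) = 15, f_y(P) = 3 (gradient nonzero, so P is smooth).
Step 3: tangent line at P: 15·(x − 3) + 3·(y − 1) = 0.
Expanding: 15*x + 3*y - 48 = 0.


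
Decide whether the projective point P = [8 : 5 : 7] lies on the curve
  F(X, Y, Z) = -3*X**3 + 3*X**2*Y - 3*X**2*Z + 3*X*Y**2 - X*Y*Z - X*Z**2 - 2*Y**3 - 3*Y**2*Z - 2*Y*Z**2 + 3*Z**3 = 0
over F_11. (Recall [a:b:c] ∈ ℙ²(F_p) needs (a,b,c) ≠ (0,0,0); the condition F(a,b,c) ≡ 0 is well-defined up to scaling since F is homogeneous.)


F(8,5,7) ≡ 5 (mod 11); P is NOT on the curve.

Evaluate F(8, 5, 7) term-by-term (mod 11).
  -3*X**3 ↦ -3·512·1·1 = -1536
  3*X**2*Y ↦ 3·64·5·1 = 960
  -3*X**2*Z ↦ -3·64·1·7 = -1344
  3*X*Y**2 ↦ 3·8·25·1 = 600
  -X*Y*Z ↦ -1·8·5·7 = -280
  -X*Z**2 ↦ -1·8·1·49 = -392
  -2*Y**3 ↦ -2·1·125·1 = -250
  -3*Y**2*Z ↦ -3·1·25·7 = -525
  -2*Y*Z**2 ↦ -2·1·5·49 = -490
  3*Z**3 ↦ 3·1·1·343 = 1029
Sum: F(8, 5, 7) = (-1536) + (960) + (-1344) + (600) + (-280) + (-392) + (-250) + (-525) + (-490) + (1029) = -2228.
Reducing mod 11: -2228 ≡ 5 (mod 11).
Since F(a, b, c) ≡ 5 ≠ 0 (mod 11), P does NOT lie on the curve.
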